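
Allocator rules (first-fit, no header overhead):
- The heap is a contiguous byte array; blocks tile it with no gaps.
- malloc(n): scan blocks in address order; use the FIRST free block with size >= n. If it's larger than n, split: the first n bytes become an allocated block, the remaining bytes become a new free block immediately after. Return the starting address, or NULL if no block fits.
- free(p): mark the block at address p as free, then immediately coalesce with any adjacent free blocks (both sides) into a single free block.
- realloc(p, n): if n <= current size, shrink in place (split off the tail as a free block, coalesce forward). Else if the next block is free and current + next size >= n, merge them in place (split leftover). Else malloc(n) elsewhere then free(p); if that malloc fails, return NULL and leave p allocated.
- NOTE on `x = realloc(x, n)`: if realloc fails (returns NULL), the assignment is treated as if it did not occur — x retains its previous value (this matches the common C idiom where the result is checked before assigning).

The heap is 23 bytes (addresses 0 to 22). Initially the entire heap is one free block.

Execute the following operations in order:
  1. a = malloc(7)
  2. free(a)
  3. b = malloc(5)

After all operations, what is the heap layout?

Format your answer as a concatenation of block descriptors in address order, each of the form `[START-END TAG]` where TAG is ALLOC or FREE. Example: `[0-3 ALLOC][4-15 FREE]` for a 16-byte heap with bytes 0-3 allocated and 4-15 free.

Op 1: a = malloc(7) -> a = 0; heap: [0-6 ALLOC][7-22 FREE]
Op 2: free(a) -> (freed a); heap: [0-22 FREE]
Op 3: b = malloc(5) -> b = 0; heap: [0-4 ALLOC][5-22 FREE]

Answer: [0-4 ALLOC][5-22 FREE]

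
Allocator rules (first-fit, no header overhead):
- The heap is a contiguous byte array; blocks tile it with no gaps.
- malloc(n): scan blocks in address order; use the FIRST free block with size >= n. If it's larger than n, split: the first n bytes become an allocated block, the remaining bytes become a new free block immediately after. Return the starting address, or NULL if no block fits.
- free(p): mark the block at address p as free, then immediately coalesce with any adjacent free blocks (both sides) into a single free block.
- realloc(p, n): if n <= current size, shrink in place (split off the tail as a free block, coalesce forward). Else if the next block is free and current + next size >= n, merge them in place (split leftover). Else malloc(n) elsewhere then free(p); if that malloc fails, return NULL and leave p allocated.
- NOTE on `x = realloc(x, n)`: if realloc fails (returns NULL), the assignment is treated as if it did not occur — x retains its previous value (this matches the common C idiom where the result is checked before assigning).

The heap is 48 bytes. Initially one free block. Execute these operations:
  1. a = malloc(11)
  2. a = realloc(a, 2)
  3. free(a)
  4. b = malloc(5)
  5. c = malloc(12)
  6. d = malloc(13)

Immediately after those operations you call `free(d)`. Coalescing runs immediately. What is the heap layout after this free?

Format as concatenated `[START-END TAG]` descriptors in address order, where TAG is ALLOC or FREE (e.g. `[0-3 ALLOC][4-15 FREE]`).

Answer: [0-4 ALLOC][5-16 ALLOC][17-47 FREE]

Derivation:
Op 1: a = malloc(11) -> a = 0; heap: [0-10 ALLOC][11-47 FREE]
Op 2: a = realloc(a, 2) -> a = 0; heap: [0-1 ALLOC][2-47 FREE]
Op 3: free(a) -> (freed a); heap: [0-47 FREE]
Op 4: b = malloc(5) -> b = 0; heap: [0-4 ALLOC][5-47 FREE]
Op 5: c = malloc(12) -> c = 5; heap: [0-4 ALLOC][5-16 ALLOC][17-47 FREE]
Op 6: d = malloc(13) -> d = 17; heap: [0-4 ALLOC][5-16 ALLOC][17-29 ALLOC][30-47 FREE]
free(d): d = 17 -> block [17-29 ALLOC]; mark free, coalesce with adjacent free neighbors -> [0-4 ALLOC][5-16 ALLOC][17-47 FREE]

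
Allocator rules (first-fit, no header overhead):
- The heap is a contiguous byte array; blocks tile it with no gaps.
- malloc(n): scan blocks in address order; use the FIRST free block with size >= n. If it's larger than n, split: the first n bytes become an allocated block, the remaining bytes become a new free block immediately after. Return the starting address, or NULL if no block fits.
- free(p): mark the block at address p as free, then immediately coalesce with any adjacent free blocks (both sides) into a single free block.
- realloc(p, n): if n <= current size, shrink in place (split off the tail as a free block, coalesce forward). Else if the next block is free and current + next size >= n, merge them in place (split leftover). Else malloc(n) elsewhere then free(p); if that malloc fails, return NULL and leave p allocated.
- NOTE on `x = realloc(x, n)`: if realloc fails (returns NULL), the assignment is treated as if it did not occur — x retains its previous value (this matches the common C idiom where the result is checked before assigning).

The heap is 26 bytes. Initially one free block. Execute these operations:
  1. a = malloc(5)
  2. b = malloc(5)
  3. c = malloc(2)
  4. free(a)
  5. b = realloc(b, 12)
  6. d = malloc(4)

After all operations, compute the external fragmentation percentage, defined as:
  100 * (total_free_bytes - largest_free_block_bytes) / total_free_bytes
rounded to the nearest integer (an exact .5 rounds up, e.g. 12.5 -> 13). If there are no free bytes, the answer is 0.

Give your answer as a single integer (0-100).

Op 1: a = malloc(5) -> a = 0; heap: [0-4 ALLOC][5-25 FREE]
Op 2: b = malloc(5) -> b = 5; heap: [0-4 ALLOC][5-9 ALLOC][10-25 FREE]
Op 3: c = malloc(2) -> c = 10; heap: [0-4 ALLOC][5-9 ALLOC][10-11 ALLOC][12-25 FREE]
Op 4: free(a) -> (freed a); heap: [0-4 FREE][5-9 ALLOC][10-11 ALLOC][12-25 FREE]
Op 5: b = realloc(b, 12) -> b = 12; heap: [0-9 FREE][10-11 ALLOC][12-23 ALLOC][24-25 FREE]
Op 6: d = malloc(4) -> d = 0; heap: [0-3 ALLOC][4-9 FREE][10-11 ALLOC][12-23 ALLOC][24-25 FREE]
Free blocks: [6 2] total_free=8 largest=6 -> 100*(8-6)/8 = 200/8 = 25

Answer: 25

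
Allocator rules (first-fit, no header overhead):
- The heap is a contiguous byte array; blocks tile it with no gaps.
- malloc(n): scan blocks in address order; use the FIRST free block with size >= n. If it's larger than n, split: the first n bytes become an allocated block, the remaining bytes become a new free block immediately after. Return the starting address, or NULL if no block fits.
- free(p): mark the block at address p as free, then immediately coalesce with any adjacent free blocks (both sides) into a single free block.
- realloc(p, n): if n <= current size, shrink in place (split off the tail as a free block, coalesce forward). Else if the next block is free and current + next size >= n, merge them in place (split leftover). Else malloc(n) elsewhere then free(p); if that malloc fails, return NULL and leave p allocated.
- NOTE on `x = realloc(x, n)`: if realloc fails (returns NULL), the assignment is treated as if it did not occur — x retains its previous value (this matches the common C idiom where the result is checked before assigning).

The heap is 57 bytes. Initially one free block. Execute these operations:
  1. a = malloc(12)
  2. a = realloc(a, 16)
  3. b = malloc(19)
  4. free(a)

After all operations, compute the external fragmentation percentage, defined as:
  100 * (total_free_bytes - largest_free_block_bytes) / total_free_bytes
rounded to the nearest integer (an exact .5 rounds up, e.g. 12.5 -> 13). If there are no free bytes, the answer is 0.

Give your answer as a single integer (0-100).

Op 1: a = malloc(12) -> a = 0; heap: [0-11 ALLOC][12-56 FREE]
Op 2: a = realloc(a, 16) -> a = 0; heap: [0-15 ALLOC][16-56 FREE]
Op 3: b = malloc(19) -> b = 16; heap: [0-15 ALLOC][16-34 ALLOC][35-56 FREE]
Op 4: free(a) -> (freed a); heap: [0-15 FREE][16-34 ALLOC][35-56 FREE]
Free blocks: [16 22] total_free=38 largest=22 -> 100*(38-22)/38 = 1600/38 ≈ 42.105 -> rounds to 42

Answer: 42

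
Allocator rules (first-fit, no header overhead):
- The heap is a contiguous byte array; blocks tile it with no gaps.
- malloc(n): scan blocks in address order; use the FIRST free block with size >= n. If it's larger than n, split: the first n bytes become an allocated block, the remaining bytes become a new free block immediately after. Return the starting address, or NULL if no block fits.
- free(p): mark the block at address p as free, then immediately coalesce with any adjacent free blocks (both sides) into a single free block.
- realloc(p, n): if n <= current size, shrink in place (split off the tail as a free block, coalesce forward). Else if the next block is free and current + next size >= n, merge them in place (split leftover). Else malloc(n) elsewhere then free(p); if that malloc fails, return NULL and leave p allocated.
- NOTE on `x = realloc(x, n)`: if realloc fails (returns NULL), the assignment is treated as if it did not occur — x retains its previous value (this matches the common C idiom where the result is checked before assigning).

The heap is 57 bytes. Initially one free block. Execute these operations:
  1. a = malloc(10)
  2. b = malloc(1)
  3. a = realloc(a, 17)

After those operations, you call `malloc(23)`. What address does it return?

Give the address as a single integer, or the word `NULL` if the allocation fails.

Answer: 28

Derivation:
Op 1: a = malloc(10) -> a = 0; heap: [0-9 ALLOC][10-56 FREE]
Op 2: b = malloc(1) -> b = 10; heap: [0-9 ALLOC][10-10 ALLOC][11-56 FREE]
Op 3: a = realloc(a, 17) -> a = 11; heap: [0-9 FREE][10-10 ALLOC][11-27 ALLOC][28-56 FREE]
malloc(23): first-fit scan over [0-9 FREE][10-10 ALLOC][11-27 ALLOC][28-56 FREE] -> 28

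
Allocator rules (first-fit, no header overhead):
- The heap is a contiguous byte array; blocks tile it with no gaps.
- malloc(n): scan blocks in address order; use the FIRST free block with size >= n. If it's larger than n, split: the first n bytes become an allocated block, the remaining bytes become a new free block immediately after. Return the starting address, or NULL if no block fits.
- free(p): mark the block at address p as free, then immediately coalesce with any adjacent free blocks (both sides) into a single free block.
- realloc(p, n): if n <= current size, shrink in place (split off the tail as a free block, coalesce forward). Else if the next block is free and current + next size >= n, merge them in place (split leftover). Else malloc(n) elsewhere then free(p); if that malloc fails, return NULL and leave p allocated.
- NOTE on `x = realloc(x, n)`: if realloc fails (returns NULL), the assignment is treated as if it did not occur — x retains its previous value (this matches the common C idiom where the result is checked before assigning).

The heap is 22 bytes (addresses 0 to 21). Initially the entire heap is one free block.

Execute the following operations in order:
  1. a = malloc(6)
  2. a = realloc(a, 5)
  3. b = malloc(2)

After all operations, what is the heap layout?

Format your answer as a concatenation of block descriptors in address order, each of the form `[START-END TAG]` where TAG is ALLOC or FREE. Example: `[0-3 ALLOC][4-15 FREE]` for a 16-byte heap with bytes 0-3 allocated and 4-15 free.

Op 1: a = malloc(6) -> a = 0; heap: [0-5 ALLOC][6-21 FREE]
Op 2: a = realloc(a, 5) -> a = 0; heap: [0-4 ALLOC][5-21 FREE]
Op 3: b = malloc(2) -> b = 5; heap: [0-4 ALLOC][5-6 ALLOC][7-21 FREE]

Answer: [0-4 ALLOC][5-6 ALLOC][7-21 FREE]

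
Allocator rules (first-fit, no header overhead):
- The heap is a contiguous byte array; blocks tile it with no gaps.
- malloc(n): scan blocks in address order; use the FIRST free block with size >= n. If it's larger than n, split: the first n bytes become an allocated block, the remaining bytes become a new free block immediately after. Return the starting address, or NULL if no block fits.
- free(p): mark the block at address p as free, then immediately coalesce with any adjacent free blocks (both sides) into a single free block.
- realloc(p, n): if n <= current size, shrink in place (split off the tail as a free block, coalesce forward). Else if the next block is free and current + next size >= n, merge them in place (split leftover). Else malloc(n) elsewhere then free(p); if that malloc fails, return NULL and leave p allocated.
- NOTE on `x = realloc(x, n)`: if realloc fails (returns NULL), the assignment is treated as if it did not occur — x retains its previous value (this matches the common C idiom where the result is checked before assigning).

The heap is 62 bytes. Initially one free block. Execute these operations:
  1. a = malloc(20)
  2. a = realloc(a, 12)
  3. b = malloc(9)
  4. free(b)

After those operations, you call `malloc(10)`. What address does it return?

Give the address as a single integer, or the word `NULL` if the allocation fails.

Op 1: a = malloc(20) -> a = 0; heap: [0-19 ALLOC][20-61 FREE]
Op 2: a = realloc(a, 12) -> a = 0; heap: [0-11 ALLOC][12-61 FREE]
Op 3: b = malloc(9) -> b = 12; heap: [0-11 ALLOC][12-20 ALLOC][21-61 FREE]
Op 4: free(b) -> (freed b); heap: [0-11 ALLOC][12-61 FREE]
malloc(10): first-fit scan over [0-11 ALLOC][12-61 FREE] -> 12

Answer: 12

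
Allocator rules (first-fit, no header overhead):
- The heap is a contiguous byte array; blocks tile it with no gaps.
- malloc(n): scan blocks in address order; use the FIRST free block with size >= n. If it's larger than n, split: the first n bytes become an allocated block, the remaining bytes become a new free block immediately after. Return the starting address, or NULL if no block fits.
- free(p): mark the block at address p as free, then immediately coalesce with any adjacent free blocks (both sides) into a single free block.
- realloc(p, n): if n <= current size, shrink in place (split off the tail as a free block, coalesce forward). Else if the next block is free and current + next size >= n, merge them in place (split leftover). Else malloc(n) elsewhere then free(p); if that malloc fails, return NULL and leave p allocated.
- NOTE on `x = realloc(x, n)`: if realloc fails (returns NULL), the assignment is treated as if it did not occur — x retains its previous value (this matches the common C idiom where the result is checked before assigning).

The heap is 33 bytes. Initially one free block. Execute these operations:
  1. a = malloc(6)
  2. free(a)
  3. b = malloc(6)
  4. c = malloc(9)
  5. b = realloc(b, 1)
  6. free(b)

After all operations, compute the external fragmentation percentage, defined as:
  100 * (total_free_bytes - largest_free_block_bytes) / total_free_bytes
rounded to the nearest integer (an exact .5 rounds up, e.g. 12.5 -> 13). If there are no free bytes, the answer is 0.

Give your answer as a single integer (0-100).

Answer: 25

Derivation:
Op 1: a = malloc(6) -> a = 0; heap: [0-5 ALLOC][6-32 FREE]
Op 2: free(a) -> (freed a); heap: [0-32 FREE]
Op 3: b = malloc(6) -> b = 0; heap: [0-5 ALLOC][6-32 FREE]
Op 4: c = malloc(9) -> c = 6; heap: [0-5 ALLOC][6-14 ALLOC][15-32 FREE]
Op 5: b = realloc(b, 1) -> b = 0; heap: [0-0 ALLOC][1-5 FREE][6-14 ALLOC][15-32 FREE]
Op 6: free(b) -> (freed b); heap: [0-5 FREE][6-14 ALLOC][15-32 FREE]
Free blocks: [6 18] total_free=24 largest=18 -> 100*(24-18)/24 = 600/24 = 25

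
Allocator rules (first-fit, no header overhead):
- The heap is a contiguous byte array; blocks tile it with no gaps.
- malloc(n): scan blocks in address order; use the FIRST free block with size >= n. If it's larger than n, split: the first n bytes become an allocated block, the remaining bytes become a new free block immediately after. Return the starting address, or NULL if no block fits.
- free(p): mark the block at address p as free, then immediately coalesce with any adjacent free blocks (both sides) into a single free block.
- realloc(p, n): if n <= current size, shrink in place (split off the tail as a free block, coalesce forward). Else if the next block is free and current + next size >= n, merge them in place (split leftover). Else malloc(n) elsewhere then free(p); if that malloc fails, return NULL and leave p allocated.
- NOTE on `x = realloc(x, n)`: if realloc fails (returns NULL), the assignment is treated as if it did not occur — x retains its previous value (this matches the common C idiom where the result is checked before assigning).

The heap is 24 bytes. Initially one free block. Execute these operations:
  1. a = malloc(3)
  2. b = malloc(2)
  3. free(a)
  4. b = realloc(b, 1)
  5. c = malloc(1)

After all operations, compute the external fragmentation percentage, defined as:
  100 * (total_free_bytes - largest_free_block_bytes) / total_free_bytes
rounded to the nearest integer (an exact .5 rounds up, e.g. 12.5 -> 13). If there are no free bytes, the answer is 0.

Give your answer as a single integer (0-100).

Answer: 9

Derivation:
Op 1: a = malloc(3) -> a = 0; heap: [0-2 ALLOC][3-23 FREE]
Op 2: b = malloc(2) -> b = 3; heap: [0-2 ALLOC][3-4 ALLOC][5-23 FREE]
Op 3: free(a) -> (freed a); heap: [0-2 FREE][3-4 ALLOC][5-23 FREE]
Op 4: b = realloc(b, 1) -> b = 3; heap: [0-2 FREE][3-3 ALLOC][4-23 FREE]
Op 5: c = malloc(1) -> c = 0; heap: [0-0 ALLOC][1-2 FREE][3-3 ALLOC][4-23 FREE]
Free blocks: [2 20] total_free=22 largest=20 -> 100*(22-20)/22 = 200/22 ≈ 9.091 -> rounds to 9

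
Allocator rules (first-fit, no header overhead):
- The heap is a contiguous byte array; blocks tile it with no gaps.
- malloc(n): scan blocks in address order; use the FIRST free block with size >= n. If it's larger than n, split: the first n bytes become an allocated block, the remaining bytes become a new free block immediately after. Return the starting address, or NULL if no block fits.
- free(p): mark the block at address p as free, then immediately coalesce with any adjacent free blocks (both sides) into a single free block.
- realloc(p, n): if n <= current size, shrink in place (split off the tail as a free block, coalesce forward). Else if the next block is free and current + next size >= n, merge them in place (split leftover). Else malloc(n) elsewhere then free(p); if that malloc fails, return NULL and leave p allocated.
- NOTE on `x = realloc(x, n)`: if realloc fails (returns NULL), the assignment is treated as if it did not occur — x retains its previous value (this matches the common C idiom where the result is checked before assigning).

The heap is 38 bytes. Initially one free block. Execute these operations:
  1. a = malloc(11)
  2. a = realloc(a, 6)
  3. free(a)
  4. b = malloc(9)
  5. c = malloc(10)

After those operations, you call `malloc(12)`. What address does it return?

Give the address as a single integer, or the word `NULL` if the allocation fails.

Op 1: a = malloc(11) -> a = 0; heap: [0-10 ALLOC][11-37 FREE]
Op 2: a = realloc(a, 6) -> a = 0; heap: [0-5 ALLOC][6-37 FREE]
Op 3: free(a) -> (freed a); heap: [0-37 FREE]
Op 4: b = malloc(9) -> b = 0; heap: [0-8 ALLOC][9-37 FREE]
Op 5: c = malloc(10) -> c = 9; heap: [0-8 ALLOC][9-18 ALLOC][19-37 FREE]
malloc(12): first-fit scan over [0-8 ALLOC][9-18 ALLOC][19-37 FREE] -> 19

Answer: 19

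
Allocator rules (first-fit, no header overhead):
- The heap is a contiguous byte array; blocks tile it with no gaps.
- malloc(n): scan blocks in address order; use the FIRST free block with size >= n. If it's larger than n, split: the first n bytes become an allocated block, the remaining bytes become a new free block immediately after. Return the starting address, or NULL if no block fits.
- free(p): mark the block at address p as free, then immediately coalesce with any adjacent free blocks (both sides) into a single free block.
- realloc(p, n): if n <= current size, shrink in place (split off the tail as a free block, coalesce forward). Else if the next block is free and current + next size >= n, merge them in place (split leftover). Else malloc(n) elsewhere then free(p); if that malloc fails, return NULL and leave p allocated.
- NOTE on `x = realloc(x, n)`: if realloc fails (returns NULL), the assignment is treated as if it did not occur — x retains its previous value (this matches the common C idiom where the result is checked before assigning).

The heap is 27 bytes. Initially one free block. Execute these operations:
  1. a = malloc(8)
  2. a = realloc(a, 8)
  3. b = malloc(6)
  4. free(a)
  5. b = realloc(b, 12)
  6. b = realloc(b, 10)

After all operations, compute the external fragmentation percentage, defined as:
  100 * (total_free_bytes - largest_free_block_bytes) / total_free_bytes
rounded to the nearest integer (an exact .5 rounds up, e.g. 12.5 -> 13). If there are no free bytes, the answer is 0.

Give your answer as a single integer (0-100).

Op 1: a = malloc(8) -> a = 0; heap: [0-7 ALLOC][8-26 FREE]
Op 2: a = realloc(a, 8) -> a = 0; heap: [0-7 ALLOC][8-26 FREE]
Op 3: b = malloc(6) -> b = 8; heap: [0-7 ALLOC][8-13 ALLOC][14-26 FREE]
Op 4: free(a) -> (freed a); heap: [0-7 FREE][8-13 ALLOC][14-26 FREE]
Op 5: b = realloc(b, 12) -> b = 8; heap: [0-7 FREE][8-19 ALLOC][20-26 FREE]
Op 6: b = realloc(b, 10) -> b = 8; heap: [0-7 FREE][8-17 ALLOC][18-26 FREE]
Free blocks: [8 9] total_free=17 largest=9 -> 100*(17-9)/17 = 800/17 ≈ 47.059 -> rounds to 47

Answer: 47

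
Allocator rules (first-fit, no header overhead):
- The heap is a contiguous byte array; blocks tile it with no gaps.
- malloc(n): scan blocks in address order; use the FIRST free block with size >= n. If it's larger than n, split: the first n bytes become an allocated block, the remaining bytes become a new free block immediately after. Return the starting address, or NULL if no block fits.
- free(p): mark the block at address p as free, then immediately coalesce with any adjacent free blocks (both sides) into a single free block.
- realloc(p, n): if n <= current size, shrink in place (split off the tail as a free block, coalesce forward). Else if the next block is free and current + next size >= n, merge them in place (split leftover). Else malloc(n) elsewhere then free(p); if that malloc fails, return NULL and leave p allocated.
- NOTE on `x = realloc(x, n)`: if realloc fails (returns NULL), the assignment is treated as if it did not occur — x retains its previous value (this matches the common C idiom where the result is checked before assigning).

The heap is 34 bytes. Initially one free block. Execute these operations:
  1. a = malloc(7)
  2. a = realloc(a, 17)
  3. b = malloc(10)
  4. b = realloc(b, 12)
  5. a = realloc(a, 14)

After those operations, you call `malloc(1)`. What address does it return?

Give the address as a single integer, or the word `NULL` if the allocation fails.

Op 1: a = malloc(7) -> a = 0; heap: [0-6 ALLOC][7-33 FREE]
Op 2: a = realloc(a, 17) -> a = 0; heap: [0-16 ALLOC][17-33 FREE]
Op 3: b = malloc(10) -> b = 17; heap: [0-16 ALLOC][17-26 ALLOC][27-33 FREE]
Op 4: b = realloc(b, 12) -> b = 17; heap: [0-16 ALLOC][17-28 ALLOC][29-33 FREE]
Op 5: a = realloc(a, 14) -> a = 0; heap: [0-13 ALLOC][14-16 FREE][17-28 ALLOC][29-33 FREE]
malloc(1): first-fit scan over [0-13 ALLOC][14-16 FREE][17-28 ALLOC][29-33 FREE] -> 14

Answer: 14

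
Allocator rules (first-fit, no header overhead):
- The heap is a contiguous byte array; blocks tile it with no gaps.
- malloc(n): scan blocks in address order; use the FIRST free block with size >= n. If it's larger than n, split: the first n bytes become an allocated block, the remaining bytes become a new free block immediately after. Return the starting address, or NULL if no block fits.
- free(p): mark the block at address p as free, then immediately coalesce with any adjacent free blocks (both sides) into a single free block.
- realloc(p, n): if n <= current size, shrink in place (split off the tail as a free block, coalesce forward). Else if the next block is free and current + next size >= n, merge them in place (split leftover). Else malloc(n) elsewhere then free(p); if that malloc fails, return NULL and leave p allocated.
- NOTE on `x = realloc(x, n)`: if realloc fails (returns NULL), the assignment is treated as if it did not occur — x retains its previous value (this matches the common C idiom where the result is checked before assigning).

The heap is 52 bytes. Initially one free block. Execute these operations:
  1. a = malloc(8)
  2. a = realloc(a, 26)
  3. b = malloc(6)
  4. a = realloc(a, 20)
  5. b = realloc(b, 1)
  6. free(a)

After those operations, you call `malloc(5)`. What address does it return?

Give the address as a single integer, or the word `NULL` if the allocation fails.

Answer: 0

Derivation:
Op 1: a = malloc(8) -> a = 0; heap: [0-7 ALLOC][8-51 FREE]
Op 2: a = realloc(a, 26) -> a = 0; heap: [0-25 ALLOC][26-51 FREE]
Op 3: b = malloc(6) -> b = 26; heap: [0-25 ALLOC][26-31 ALLOC][32-51 FREE]
Op 4: a = realloc(a, 20) -> a = 0; heap: [0-19 ALLOC][20-25 FREE][26-31 ALLOC][32-51 FREE]
Op 5: b = realloc(b, 1) -> b = 26; heap: [0-19 ALLOC][20-25 FREE][26-26 ALLOC][27-51 FREE]
Op 6: free(a) -> (freed a); heap: [0-25 FREE][26-26 ALLOC][27-51 FREE]
malloc(5): first-fit scan over [0-25 FREE][26-26 ALLOC][27-51 FREE] -> 0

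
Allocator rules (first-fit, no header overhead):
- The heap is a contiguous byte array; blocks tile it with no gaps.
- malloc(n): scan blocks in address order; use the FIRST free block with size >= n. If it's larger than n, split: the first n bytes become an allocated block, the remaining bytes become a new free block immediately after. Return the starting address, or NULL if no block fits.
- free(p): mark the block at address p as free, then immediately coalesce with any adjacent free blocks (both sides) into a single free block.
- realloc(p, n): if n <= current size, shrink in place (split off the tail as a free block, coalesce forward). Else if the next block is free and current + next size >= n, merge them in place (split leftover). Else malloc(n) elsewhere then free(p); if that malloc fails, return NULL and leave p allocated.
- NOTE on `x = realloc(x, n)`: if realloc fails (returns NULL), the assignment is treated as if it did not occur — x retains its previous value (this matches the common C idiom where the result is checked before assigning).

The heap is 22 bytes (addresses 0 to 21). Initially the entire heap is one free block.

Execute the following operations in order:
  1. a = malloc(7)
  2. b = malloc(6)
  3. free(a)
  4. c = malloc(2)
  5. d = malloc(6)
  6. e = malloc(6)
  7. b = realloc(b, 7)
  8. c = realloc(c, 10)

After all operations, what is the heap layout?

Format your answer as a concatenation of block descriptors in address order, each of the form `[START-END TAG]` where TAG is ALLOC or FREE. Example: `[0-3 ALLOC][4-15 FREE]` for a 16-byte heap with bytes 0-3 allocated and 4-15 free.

Op 1: a = malloc(7) -> a = 0; heap: [0-6 ALLOC][7-21 FREE]
Op 2: b = malloc(6) -> b = 7; heap: [0-6 ALLOC][7-12 ALLOC][13-21 FREE]
Op 3: free(a) -> (freed a); heap: [0-6 FREE][7-12 ALLOC][13-21 FREE]
Op 4: c = malloc(2) -> c = 0; heap: [0-1 ALLOC][2-6 FREE][7-12 ALLOC][13-21 FREE]
Op 5: d = malloc(6) -> d = 13; heap: [0-1 ALLOC][2-6 FREE][7-12 ALLOC][13-18 ALLOC][19-21 FREE]
Op 6: e = malloc(6) -> e = NULL; heap: [0-1 ALLOC][2-6 FREE][7-12 ALLOC][13-18 ALLOC][19-21 FREE]
Op 7: b = realloc(b, 7) -> NULL (b unchanged); heap: [0-1 ALLOC][2-6 FREE][7-12 ALLOC][13-18 ALLOC][19-21 FREE]
Op 8: c = realloc(c, 10) -> NULL (c unchanged); heap: [0-1 ALLOC][2-6 FREE][7-12 ALLOC][13-18 ALLOC][19-21 FREE]

Answer: [0-1 ALLOC][2-6 FREE][7-12 ALLOC][13-18 ALLOC][19-21 FREE]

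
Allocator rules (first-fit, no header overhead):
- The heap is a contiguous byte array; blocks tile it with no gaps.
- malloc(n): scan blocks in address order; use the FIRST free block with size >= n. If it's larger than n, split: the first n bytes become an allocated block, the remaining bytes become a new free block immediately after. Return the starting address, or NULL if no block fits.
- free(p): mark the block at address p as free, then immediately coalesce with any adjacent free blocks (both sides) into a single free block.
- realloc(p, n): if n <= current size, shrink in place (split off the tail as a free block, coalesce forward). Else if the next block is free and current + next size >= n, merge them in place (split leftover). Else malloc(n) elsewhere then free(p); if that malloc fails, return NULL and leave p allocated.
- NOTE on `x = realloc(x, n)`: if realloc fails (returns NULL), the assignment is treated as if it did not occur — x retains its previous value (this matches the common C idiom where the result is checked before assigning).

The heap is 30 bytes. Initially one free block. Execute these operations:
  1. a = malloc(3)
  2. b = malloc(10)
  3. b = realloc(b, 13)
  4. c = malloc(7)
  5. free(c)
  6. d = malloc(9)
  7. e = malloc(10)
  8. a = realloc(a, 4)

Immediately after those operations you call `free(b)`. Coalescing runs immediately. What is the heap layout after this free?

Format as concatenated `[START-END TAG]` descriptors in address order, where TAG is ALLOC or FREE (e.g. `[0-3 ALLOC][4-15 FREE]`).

Op 1: a = malloc(3) -> a = 0; heap: [0-2 ALLOC][3-29 FREE]
Op 2: b = malloc(10) -> b = 3; heap: [0-2 ALLOC][3-12 ALLOC][13-29 FREE]
Op 3: b = realloc(b, 13) -> b = 3; heap: [0-2 ALLOC][3-15 ALLOC][16-29 FREE]
Op 4: c = malloc(7) -> c = 16; heap: [0-2 ALLOC][3-15 ALLOC][16-22 ALLOC][23-29 FREE]
Op 5: free(c) -> (freed c); heap: [0-2 ALLOC][3-15 ALLOC][16-29 FREE]
Op 6: d = malloc(9) -> d = 16; heap: [0-2 ALLOC][3-15 ALLOC][16-24 ALLOC][25-29 FREE]
Op 7: e = malloc(10) -> e = NULL; heap: [0-2 ALLOC][3-15 ALLOC][16-24 ALLOC][25-29 FREE]
Op 8: a = realloc(a, 4) -> a = 25; heap: [0-2 FREE][3-15 ALLOC][16-24 ALLOC][25-28 ALLOC][29-29 FREE]
free(b): b = 3 -> block [3-15 ALLOC]; mark free, coalesce with adjacent free neighbors -> [0-15 FREE][16-24 ALLOC][25-28 ALLOC][29-29 FREE]

Answer: [0-15 FREE][16-24 ALLOC][25-28 ALLOC][29-29 FREE]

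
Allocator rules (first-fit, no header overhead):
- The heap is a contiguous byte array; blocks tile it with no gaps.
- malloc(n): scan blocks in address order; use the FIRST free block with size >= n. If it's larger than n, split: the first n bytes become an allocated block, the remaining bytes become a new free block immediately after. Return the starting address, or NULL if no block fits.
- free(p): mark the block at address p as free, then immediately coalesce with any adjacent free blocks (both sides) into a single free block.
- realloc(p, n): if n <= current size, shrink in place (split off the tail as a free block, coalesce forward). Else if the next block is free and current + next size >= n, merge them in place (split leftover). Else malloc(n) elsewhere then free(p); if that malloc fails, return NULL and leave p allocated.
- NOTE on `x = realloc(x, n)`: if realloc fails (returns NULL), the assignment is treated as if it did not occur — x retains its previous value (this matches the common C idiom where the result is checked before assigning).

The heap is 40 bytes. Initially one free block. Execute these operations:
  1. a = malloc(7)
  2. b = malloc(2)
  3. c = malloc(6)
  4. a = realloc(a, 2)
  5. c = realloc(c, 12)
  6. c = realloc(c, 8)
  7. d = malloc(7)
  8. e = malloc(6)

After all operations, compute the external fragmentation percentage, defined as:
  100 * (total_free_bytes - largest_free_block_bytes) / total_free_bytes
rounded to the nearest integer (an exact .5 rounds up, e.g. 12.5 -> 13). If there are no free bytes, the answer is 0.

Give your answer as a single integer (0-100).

Answer: 33

Derivation:
Op 1: a = malloc(7) -> a = 0; heap: [0-6 ALLOC][7-39 FREE]
Op 2: b = malloc(2) -> b = 7; heap: [0-6 ALLOC][7-8 ALLOC][9-39 FREE]
Op 3: c = malloc(6) -> c = 9; heap: [0-6 ALLOC][7-8 ALLOC][9-14 ALLOC][15-39 FREE]
Op 4: a = realloc(a, 2) -> a = 0; heap: [0-1 ALLOC][2-6 FREE][7-8 ALLOC][9-14 ALLOC][15-39 FREE]
Op 5: c = realloc(c, 12) -> c = 9; heap: [0-1 ALLOC][2-6 FREE][7-8 ALLOC][9-20 ALLOC][21-39 FREE]
Op 6: c = realloc(c, 8) -> c = 9; heap: [0-1 ALLOC][2-6 FREE][7-8 ALLOC][9-16 ALLOC][17-39 FREE]
Op 7: d = malloc(7) -> d = 17; heap: [0-1 ALLOC][2-6 FREE][7-8 ALLOC][9-16 ALLOC][17-23 ALLOC][24-39 FREE]
Op 8: e = malloc(6) -> e = 24; heap: [0-1 ALLOC][2-6 FREE][7-8 ALLOC][9-16 ALLOC][17-23 ALLOC][24-29 ALLOC][30-39 FREE]
Free blocks: [5 10] total_free=15 largest=10 -> 100*(15-10)/15 = 500/15 ≈ 33.333 -> rounds to 33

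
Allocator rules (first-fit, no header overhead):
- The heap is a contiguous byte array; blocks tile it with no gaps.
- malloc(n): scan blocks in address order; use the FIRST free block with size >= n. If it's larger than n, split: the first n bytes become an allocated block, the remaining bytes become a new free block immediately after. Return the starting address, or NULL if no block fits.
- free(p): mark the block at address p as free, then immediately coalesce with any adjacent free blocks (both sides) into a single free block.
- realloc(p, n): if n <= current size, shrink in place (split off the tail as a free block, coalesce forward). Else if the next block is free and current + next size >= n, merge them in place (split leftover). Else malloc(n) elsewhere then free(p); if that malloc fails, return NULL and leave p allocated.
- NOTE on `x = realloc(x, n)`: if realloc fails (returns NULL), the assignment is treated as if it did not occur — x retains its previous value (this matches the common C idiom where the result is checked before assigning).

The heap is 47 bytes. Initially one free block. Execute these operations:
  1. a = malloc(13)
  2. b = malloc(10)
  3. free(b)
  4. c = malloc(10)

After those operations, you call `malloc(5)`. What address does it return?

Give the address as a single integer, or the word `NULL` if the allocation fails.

Op 1: a = malloc(13) -> a = 0; heap: [0-12 ALLOC][13-46 FREE]
Op 2: b = malloc(10) -> b = 13; heap: [0-12 ALLOC][13-22 ALLOC][23-46 FREE]
Op 3: free(b) -> (freed b); heap: [0-12 ALLOC][13-46 FREE]
Op 4: c = malloc(10) -> c = 13; heap: [0-12 ALLOC][13-22 ALLOC][23-46 FREE]
malloc(5): first-fit scan over [0-12 ALLOC][13-22 ALLOC][23-46 FREE] -> 23

Answer: 23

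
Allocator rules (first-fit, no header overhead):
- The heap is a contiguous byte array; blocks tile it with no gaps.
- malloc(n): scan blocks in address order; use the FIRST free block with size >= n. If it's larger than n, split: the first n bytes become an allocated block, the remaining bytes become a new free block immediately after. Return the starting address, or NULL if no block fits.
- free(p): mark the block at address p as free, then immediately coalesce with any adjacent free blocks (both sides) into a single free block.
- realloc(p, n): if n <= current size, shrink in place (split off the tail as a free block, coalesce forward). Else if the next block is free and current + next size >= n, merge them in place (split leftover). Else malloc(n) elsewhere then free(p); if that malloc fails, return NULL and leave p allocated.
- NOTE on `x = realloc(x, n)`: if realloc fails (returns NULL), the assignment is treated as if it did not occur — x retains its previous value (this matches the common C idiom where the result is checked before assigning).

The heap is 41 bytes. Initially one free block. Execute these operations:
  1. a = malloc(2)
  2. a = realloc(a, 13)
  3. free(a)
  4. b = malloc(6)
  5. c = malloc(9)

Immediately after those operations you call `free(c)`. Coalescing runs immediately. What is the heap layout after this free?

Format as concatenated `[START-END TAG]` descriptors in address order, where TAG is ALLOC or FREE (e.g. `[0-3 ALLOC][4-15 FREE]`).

Op 1: a = malloc(2) -> a = 0; heap: [0-1 ALLOC][2-40 FREE]
Op 2: a = realloc(a, 13) -> a = 0; heap: [0-12 ALLOC][13-40 FREE]
Op 3: free(a) -> (freed a); heap: [0-40 FREE]
Op 4: b = malloc(6) -> b = 0; heap: [0-5 ALLOC][6-40 FREE]
Op 5: c = malloc(9) -> c = 6; heap: [0-5 ALLOC][6-14 ALLOC][15-40 FREE]
free(c): c = 6 -> block [6-14 ALLOC]; mark free, coalesce with adjacent free neighbors -> [0-5 ALLOC][6-40 FREE]

Answer: [0-5 ALLOC][6-40 FREE]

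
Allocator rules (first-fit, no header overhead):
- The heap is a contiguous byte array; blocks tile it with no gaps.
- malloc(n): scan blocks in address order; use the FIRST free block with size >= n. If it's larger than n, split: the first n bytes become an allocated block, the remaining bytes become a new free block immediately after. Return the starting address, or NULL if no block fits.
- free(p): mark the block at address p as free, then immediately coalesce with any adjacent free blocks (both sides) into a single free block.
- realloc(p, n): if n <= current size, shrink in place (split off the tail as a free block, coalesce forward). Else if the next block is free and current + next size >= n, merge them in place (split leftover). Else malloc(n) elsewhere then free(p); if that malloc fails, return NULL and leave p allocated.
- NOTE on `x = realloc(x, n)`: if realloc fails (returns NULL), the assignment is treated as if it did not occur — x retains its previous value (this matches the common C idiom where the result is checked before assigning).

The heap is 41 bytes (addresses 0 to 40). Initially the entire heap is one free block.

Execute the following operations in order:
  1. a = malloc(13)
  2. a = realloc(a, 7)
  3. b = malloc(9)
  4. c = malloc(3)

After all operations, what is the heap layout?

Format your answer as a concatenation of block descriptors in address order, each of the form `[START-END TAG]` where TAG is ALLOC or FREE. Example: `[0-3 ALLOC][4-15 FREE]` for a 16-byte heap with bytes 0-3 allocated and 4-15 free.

Op 1: a = malloc(13) -> a = 0; heap: [0-12 ALLOC][13-40 FREE]
Op 2: a = realloc(a, 7) -> a = 0; heap: [0-6 ALLOC][7-40 FREE]
Op 3: b = malloc(9) -> b = 7; heap: [0-6 ALLOC][7-15 ALLOC][16-40 FREE]
Op 4: c = malloc(3) -> c = 16; heap: [0-6 ALLOC][7-15 ALLOC][16-18 ALLOC][19-40 FREE]

Answer: [0-6 ALLOC][7-15 ALLOC][16-18 ALLOC][19-40 FREE]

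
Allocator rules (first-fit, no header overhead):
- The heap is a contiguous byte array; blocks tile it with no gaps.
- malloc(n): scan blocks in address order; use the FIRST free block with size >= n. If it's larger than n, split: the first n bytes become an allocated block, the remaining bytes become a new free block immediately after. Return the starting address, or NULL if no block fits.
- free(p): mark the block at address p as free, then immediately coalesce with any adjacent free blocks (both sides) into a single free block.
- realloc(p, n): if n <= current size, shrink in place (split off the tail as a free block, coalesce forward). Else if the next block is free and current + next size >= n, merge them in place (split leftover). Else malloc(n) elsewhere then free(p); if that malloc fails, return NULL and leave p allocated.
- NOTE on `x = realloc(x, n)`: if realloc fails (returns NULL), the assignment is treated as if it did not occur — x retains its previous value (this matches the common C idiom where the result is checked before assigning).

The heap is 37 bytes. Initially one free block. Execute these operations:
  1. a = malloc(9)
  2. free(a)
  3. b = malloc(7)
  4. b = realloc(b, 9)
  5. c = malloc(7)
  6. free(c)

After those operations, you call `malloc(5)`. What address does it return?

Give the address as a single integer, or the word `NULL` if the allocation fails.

Op 1: a = malloc(9) -> a = 0; heap: [0-8 ALLOC][9-36 FREE]
Op 2: free(a) -> (freed a); heap: [0-36 FREE]
Op 3: b = malloc(7) -> b = 0; heap: [0-6 ALLOC][7-36 FREE]
Op 4: b = realloc(b, 9) -> b = 0; heap: [0-8 ALLOC][9-36 FREE]
Op 5: c = malloc(7) -> c = 9; heap: [0-8 ALLOC][9-15 ALLOC][16-36 FREE]
Op 6: free(c) -> (freed c); heap: [0-8 ALLOC][9-36 FREE]
malloc(5): first-fit scan over [0-8 ALLOC][9-36 FREE] -> 9

Answer: 9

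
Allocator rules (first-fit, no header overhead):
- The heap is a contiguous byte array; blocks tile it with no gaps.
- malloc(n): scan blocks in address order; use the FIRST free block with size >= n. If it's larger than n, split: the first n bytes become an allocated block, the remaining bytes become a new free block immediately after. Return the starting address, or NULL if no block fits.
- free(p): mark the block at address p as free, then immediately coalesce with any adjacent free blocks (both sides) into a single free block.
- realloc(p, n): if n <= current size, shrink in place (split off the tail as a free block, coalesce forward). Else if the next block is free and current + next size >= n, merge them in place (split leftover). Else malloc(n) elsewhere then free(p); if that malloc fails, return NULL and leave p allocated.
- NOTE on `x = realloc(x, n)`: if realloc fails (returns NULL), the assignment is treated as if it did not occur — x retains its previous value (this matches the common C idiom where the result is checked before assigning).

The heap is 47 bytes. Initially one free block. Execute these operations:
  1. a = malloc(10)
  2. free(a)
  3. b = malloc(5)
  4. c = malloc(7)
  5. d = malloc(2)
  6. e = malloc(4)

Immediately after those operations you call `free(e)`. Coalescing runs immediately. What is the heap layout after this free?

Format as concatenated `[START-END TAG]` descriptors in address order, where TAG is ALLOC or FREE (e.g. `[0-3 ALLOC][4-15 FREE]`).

Answer: [0-4 ALLOC][5-11 ALLOC][12-13 ALLOC][14-46 FREE]

Derivation:
Op 1: a = malloc(10) -> a = 0; heap: [0-9 ALLOC][10-46 FREE]
Op 2: free(a) -> (freed a); heap: [0-46 FREE]
Op 3: b = malloc(5) -> b = 0; heap: [0-4 ALLOC][5-46 FREE]
Op 4: c = malloc(7) -> c = 5; heap: [0-4 ALLOC][5-11 ALLOC][12-46 FREE]
Op 5: d = malloc(2) -> d = 12; heap: [0-4 ALLOC][5-11 ALLOC][12-13 ALLOC][14-46 FREE]
Op 6: e = malloc(4) -> e = 14; heap: [0-4 ALLOC][5-11 ALLOC][12-13 ALLOC][14-17 ALLOC][18-46 FREE]
free(e): e = 14 -> block [14-17 ALLOC]; mark free, coalesce with adjacent free neighbors -> [0-4 ALLOC][5-11 ALLOC][12-13 ALLOC][14-46 FREE]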